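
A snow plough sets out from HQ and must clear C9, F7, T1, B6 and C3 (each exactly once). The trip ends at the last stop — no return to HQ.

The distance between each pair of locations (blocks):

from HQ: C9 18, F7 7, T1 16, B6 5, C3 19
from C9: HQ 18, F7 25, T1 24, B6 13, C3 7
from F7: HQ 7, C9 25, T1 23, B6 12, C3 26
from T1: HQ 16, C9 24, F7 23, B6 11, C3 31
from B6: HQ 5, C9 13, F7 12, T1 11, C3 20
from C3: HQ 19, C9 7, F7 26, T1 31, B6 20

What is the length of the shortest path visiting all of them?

61 blocks — the minimum one-way total.

There are 5! = 120 possible orderings.
HQ - C9 - F7 - T1 - B6 - C3: 18+25+23+11+20 = 97
HQ - C9 - F7 - T1 - C3 - B6: 18+25+23+31+20 = 117
HQ - C9 - F7 - B6 - T1 - C3: 18+25+12+11+31 = 97
HQ - C9 - F7 - B6 - C3 - T1: 18+25+12+20+31 = 106
HQ - C9 - F7 - C3 - T1 - B6: 18+25+26+31+11 = 111
HQ - C9 - F7 - C3 - B6 - T1: 18+25+26+20+11 = 100
HQ - C9 - T1 - F7 - B6 - C3: 18+24+23+12+20 = 97
HQ - C9 - T1 - F7 - C3 - B6: 18+24+23+26+20 = 111
HQ - C9 - T1 - B6 - F7 - C3: 18+24+11+12+26 = 91
HQ - C9 - T1 - B6 - C3 - F7: 18+24+11+20+26 = 99
HQ - C9 - T1 - C3 - F7 - B6: 18+24+31+26+12 = 111
HQ - C9 - T1 - C3 - B6 - F7: 18+24+31+20+12 = 105
HQ - C9 - B6 - F7 - T1 - C3: 18+13+12+23+31 = 97
HQ - C9 - B6 - F7 - C3 - T1: 18+13+12+26+31 = 100
… (106 more)
HQ - F7 - T1 - B6 - C9 - C3: 7+23+11+13+7 = 61  ← best
The minimum is 61.
One shortest path: HQ → F7 → T1 → B6 → C9 → C3.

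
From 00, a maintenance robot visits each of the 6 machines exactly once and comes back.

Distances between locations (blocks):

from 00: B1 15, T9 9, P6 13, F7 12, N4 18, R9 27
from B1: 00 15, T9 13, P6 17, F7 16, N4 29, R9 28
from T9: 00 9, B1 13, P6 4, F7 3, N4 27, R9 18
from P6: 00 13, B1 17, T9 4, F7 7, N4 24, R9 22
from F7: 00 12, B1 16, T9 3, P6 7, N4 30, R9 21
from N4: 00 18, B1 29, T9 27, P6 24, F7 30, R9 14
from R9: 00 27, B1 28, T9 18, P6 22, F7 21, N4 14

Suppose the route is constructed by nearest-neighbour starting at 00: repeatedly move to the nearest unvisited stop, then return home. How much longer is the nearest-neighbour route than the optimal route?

4 blocks longer than the optimal tour.

From 00: T9=9, F7=12, P6=13, B1=15, N4=18, R9=27 → choose T9 (9).
From T9: F7=3, P6=4, B1=13, R9=18, N4=27 → choose F7 (3).
From F7: P6=7, B1=16, R9=21, N4=30 → choose P6 (7).
From P6: B1=17, R9=22, N4=24 → choose B1 (17).
From B1: R9=28, N4=29 → choose R9 (28).
From R9: N4=14 → choose N4 (14).
NN route 00 → T9 → F7 → P6 → B1 → R9 → N4 → 00 costs 96.
Optimal: 00 → B1 → T9 → P6 → F7 → R9 → N4 → 00 costs 92 (by enumerating all 360 distinct tours).
Excess = 96 − 92 = 4.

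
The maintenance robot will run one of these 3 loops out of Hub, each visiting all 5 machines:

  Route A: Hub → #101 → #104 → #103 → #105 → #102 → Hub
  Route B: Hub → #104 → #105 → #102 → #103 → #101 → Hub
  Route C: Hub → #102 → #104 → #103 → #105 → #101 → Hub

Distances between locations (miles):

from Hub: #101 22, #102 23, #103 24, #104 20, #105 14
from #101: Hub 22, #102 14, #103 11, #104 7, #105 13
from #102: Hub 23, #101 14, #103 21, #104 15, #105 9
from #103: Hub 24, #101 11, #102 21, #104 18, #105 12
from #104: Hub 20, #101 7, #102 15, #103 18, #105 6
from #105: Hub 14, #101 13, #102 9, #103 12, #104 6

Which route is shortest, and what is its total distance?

89 miles — Route B is the shortest.

Route A: 22 + 7 + 18 + 12 + 9 + 23 = 91
Route B: 20 + 6 + 9 + 21 + 11 + 22 = 89
Route C: 23 + 15 + 18 + 12 + 13 + 22 = 103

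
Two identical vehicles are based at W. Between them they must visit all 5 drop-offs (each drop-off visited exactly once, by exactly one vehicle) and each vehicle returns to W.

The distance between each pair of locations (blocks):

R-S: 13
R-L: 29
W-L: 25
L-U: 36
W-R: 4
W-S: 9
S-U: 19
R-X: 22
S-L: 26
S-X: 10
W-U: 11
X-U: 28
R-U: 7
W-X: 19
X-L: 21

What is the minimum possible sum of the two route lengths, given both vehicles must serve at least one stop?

Try each way of splitting the stops between the two vehicles (each non-empty) and, for each split, find the best tour for each vehicle:
  {R} + {S, X, L, U}: 8 + 86 = 94
  {S} + {R, X, L, U}: 18 + 85 = 103
  {R, S} + {X, L, U}: 26 + 85 = 111
  {X} + {R, S, L, U}: 38 + 81 = 119
  {R, X} + {S, L, U}: 45 + 81 = 126
  {S, X} + {R, L, U}: 38 + 72 = 110
  … (15 splits in total)
  {S, X, L} + {R, U}: 65 + 22 = 87  ← best
Best: vehicle 1 W → S → X → L → W = 65; vehicle 2 W → R → U → W = 22; combined 87.

87 blocks — the smallest possible combined total.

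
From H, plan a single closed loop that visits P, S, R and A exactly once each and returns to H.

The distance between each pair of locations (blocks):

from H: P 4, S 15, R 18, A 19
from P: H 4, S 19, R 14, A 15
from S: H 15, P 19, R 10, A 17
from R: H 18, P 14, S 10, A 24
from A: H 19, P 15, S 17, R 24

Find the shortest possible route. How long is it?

Shortest round trip = 64 blocks.

With 4 stops there are 4!/2 = 12 distinct round trips (a route and its reverse cost the same).
H→P→S→R→A→H: 4+19+10+24+19 = 76
H→P→S→A→R→H: 4+19+17+24+18 = 82
H→P→R→S→A→H: 4+14+10+17+19 = 64
H→P→R→A→S→H: 4+14+24+17+15 = 74
H→P→A→S→R→H: 4+15+17+10+18 = 64
H→P→A→R→S→H: 4+15+24+10+15 = 68
H→S→P→R→A→H: 15+19+14+24+19 = 91
H→S→P→A→R→H: 15+19+15+24+18 = 91
H→S→R→P→A→H: 15+10+14+15+19 = 73
H→S→A→P→R→H: 15+17+15+14+18 = 79
H→R→P→S→A→H: 18+14+19+17+19 = 87
H→R→S→P→A→H: 18+10+19+15+19 = 81
The minimum is 64.
One optimal route: H → P → R → S → A → H (or its reverse).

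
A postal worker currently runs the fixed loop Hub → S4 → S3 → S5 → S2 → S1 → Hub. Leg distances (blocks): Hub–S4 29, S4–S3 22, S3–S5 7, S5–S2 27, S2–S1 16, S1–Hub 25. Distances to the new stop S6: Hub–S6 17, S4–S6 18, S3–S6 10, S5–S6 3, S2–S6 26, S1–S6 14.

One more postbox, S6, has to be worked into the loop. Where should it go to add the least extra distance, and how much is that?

Insertion cost between consecutive stops i–j is d(i,S6) + d(S6,j) − d(i,j):
  between Hub and S4: 17 + 18 − 29 = 6
  between S4 and S3: 18 + 10 − 22 = 6
  between S3 and S5: 10 + 3 − 7 = 6
  between S5 and S2: 3 + 26 − 27 = 2
  between S2 and S1: 26 + 14 − 16 = 24
  between S1 and Hub: 14 + 17 − 25 = 6
Cheapest insertion is between S5 and S2, adding 2.
New total = 126 + 2 = 128.

Minimum extra distance: 2 blocks, inserting S6 between S5 and S2.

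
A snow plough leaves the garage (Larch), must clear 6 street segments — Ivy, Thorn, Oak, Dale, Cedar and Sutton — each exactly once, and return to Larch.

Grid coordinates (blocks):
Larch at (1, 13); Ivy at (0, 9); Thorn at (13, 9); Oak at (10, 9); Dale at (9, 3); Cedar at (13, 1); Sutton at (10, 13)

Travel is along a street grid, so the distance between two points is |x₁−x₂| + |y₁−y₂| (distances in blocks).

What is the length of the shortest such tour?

Minimum total distance: 50 blocks.

With 6 stops there are 6!/2 = 360 distinct round trips (a route and its reverse cost the same).
Larch → Ivy → Thorn → Oak → Dale → Cedar → Sutton → Larch: 5+13+3+7+6+15+9 = 58
Larch → Ivy → Thorn → Oak → Dale → Sutton → Cedar → Larch: 5+13+3+7+11+15+24 = 78
Larch → Ivy → Thorn → Oak → Cedar → Dale → Sutton → Larch: 5+13+3+11+6+11+9 = 58
Larch → Ivy → Thorn → Oak → Cedar → Sutton → Dale → Larch: 5+13+3+11+15+11+18 = 76
Larch → Ivy → Thorn → Oak → Sutton → Dale → Cedar → Larch: 5+13+3+4+11+6+24 = 66
Larch → Ivy → Thorn → Oak → Sutton → Cedar → Dale → Larch: 5+13+3+4+15+6+18 = 64
Larch → Ivy → Thorn → Dale → Oak → Cedar → Sutton → Larch: 5+13+10+7+11+15+9 = 70
Larch → Ivy → Thorn → Dale → Oak → Sutton → Cedar → Larch: 5+13+10+7+4+15+24 = 78
… (352 more)
Larch → Ivy → Dale → Cedar → Thorn → Oak → Sutton → Larch: 5+15+6+8+3+4+9 = 50  ← best
The minimum is 50.
One optimal route: Larch → Ivy → Dale → Cedar → Thorn → Oak → Sutton → Larch (or its reverse).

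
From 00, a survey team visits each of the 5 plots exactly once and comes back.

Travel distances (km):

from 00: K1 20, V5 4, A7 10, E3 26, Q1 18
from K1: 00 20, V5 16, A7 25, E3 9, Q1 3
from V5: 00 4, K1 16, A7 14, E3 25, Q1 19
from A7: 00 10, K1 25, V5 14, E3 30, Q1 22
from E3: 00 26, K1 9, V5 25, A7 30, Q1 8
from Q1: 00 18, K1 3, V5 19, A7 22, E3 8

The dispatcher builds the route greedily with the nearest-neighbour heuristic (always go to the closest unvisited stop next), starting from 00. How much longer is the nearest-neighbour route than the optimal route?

9 km longer than the optimal tour.

From 00: V5=4, A7=10, Q1=18, K1=20, E3=26 → choose V5 (4).
From V5: A7=14, K1=16, Q1=19, E3=25 → choose A7 (14).
From A7: Q1=22, K1=25, E3=30 → choose Q1 (22).
From Q1: K1=3, E3=8 → choose K1 (3).
From K1: E3=9 → choose E3 (9).
NN route 00 → V5 → A7 → Q1 → K1 → E3 → 00 costs 78.
Optimal: 00 → V5 → K1 → E3 → Q1 → A7 → 00 costs 69 (by enumerating all 60 distinct tours).
Excess = 78 − 69 = 9.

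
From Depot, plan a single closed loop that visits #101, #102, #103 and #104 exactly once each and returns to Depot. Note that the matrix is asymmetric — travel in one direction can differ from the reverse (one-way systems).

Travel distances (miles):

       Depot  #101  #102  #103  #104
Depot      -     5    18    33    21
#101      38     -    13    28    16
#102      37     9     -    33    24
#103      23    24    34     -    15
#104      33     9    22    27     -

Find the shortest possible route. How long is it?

Minimum total distance: 92 miles.

Depot → #101 → #102 → #103 → #104 → Depot: 5+13+33+15+33 = 99
Depot → #101 → #102 → #104 → #103 → Depot: 5+13+24+27+23 = 92
Depot → #101 → #103 → #102 → #104 → Depot: 5+28+34+24+33 = 124
Depot → #101 → #103 → #104 → #102 → Depot: 5+28+15+22+37 = 107
Depot → #101 → #104 → #102 → #103 → Depot: 5+16+22+33+23 = 99
Depot → #101 → #104 → #103 → #102 → Depot: 5+16+27+34+37 = 119
Depot → #102 → #101 → #103 → #104 → Depot: 18+9+28+15+33 = 103
Depot → #102 → #101 → #104 → #103 → Depot: 18+9+16+27+23 = 93
Depot → #102 → #103 → #101 → #104 → Depot: 18+33+24+16+33 = 124
Depot → #102 → #103 → #104 → #101 → Depot: 18+33+15+9+38 = 113
Depot → #102 → #104 → #101 → #103 → Depot: 18+24+9+28+23 = 102
Depot → #102 → #104 → #103 → #101 → Depot: 18+24+27+24+38 = 131
Depot → #103 → #101 → #102 → #104 → Depot: 33+24+13+24+33 = 127
Depot → #103 → #101 → #104 → #102 → Depot: 33+24+16+22+37 = 132
… (10 more)
The minimum is 92.
One optimal route: Depot → #101 → #102 → #104 → #103 → Depot.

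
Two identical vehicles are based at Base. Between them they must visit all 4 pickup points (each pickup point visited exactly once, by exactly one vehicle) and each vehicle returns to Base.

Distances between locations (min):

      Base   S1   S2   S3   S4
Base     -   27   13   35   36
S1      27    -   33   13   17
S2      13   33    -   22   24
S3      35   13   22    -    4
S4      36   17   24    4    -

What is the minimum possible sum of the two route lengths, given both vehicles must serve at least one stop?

Minimum combined distance: 106 min.

Check every non-empty split of the stops between the two vehicles; for each half take its own optimal tour:
  {S1} + {S2, S3, S4}: 54 + 75 = 129
  {S2} + {S1, S3, S4}: 26 + 80 = 106
  {S1, S2} + {S3, S4}: 73 + 75 = 148
  {S3} + {S1, S2, S4}: 70 + 81 = 151
  {S1, S3} + {S2, S4}: 75 + 73 = 148
  {S2, S3} + {S1, S4}: 70 + 80 = 150
  … (7 splits in total)
Best: vehicle 1 Base → S2 → Base = 26; vehicle 2 Base → S1 → S3 → S4 → Base = 80; combined 106.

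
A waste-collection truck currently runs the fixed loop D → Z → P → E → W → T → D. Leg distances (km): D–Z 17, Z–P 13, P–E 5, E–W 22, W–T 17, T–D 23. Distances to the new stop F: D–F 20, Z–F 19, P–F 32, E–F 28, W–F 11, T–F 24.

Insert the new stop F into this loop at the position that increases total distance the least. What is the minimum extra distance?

Minimum extra distance: 17 km, inserting F between E and W.

Insertion cost between consecutive stops i–j is d(i,F) + d(F,j) − d(i,j):
  between D and Z: 20 + 19 − 17 = 22
  between Z and P: 19 + 32 − 13 = 38
  between P and E: 32 + 28 − 5 = 55
  between E and W: 28 + 11 − 22 = 17
  between W and T: 11 + 24 − 17 = 18
  between T and D: 24 + 20 − 23 = 21
Cheapest insertion is between E and W, adding 17.
New total = 97 + 17 = 114.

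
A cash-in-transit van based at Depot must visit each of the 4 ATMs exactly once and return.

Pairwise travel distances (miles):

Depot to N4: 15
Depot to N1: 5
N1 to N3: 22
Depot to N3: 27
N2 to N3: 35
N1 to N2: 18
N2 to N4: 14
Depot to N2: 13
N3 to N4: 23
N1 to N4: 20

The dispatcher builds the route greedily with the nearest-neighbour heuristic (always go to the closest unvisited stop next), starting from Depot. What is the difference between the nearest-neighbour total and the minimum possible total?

Depot: N1=5, N2=13, N4=15, N3=27 ⇒ N1
N1: N2=18, N4=20, N3=22 ⇒ N2
N2: N4=14, N3=35 ⇒ N4
N4: N3=23 ⇒ N3
NN route Depot → N1 → N2 → N4 → N3 → Depot costs 87.
Optimal: Depot → N1 → N3 → N4 → N2 → Depot costs 77 (by enumerating all 12 distinct tours).
Excess = 87 − 77 = 10.

The nearest-neighbour route is 10 miles longer than optimal.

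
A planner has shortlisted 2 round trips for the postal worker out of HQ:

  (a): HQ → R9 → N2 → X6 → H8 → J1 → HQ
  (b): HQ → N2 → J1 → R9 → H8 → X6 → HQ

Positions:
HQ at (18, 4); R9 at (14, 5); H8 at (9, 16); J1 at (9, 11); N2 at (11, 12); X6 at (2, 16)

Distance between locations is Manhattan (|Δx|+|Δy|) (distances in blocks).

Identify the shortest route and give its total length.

(a): 5 + 10 + 13 + 7 + 5 + 16 = 56
(b): 15 + 3 + 11 + 16 + 7 + 28 = 80

Shortest is (a), total 56 blocks.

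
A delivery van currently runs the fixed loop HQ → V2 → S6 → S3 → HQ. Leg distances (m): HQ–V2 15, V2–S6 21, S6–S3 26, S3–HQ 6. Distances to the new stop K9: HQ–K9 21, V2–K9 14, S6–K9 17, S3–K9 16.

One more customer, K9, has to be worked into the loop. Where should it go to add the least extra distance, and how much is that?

Insertion cost between consecutive stops i–j is d(i,K9) + d(K9,j) − d(i,j):
  between HQ and V2: 21 + 14 − 15 = 20
  between V2 and S6: 14 + 17 − 21 = 10
  between S6 and S3: 17 + 16 − 26 = 7
  between S3 and HQ: 16 + 21 − 6 = 31
Cheapest insertion is between S6 and S3, adding 7.
New total = 68 + 7 = 75.

+7 m — insert K9 between S6 and S3.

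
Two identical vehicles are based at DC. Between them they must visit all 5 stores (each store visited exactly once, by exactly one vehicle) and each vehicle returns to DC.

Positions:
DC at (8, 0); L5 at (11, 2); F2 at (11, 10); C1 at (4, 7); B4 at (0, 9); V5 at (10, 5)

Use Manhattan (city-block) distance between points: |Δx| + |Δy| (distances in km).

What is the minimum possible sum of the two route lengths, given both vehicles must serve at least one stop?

Minimum combined distance: 52 km.

Check every non-empty split of the stops between the two vehicles; for each half take its own optimal tour:
  {L5} + {F2, C1, B4, V5}: 10 + 42 = 52
  {F2} + {L5, C1, B4, V5}: 26 + 40 = 66
  {L5, F2} + {C1, B4, V5}: 26 + 38 = 64
  {C1} + {L5, F2, B4, V5}: 22 + 44 = 66
  {L5, C1} + {F2, B4, V5}: 28 + 42 = 70
  {F2, C1} + {L5, B4, V5}: 34 + 40 = 74
  … (15 splits in total)
Best: vehicle 1 DC → L5 → DC = 10; vehicle 2 DC → C1 → B4 → F2 → V5 → DC = 42; combined 52.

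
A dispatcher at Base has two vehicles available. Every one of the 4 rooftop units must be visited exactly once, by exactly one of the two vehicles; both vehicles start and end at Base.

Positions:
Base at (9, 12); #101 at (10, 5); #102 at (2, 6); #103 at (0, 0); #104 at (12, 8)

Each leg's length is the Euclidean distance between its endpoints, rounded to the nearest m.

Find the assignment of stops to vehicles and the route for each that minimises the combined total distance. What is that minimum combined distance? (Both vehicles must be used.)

Try each way of splitting the stops between the two vehicles (each non-empty) and, for each split, find the best tour for each vehicle:
  {#101} + {#102, #103, #104}: 14 + 34 = 48
  {#102} + {#101, #103, #104}: 18 + 35 = 53
  {#101, #102} + {#103, #104}: 24 + 34 = 58
  {#103} + {#101, #102, #104}: 30 + 26 = 56
  {#101, #103} + {#102, #104}: 33 + 24 = 57
  {#102, #103} + {#101, #104}: 30 + 16 = 46
  … (7 splits in total)
  {#101, #102, #103} + {#104}: 33 + 10 = 43  ← best
Best: vehicle 1 Base → #101 → #103 → #102 → Base = 33; vehicle 2 Base → #104 → Base = 10; combined 43.

43 m — the smallest possible combined total.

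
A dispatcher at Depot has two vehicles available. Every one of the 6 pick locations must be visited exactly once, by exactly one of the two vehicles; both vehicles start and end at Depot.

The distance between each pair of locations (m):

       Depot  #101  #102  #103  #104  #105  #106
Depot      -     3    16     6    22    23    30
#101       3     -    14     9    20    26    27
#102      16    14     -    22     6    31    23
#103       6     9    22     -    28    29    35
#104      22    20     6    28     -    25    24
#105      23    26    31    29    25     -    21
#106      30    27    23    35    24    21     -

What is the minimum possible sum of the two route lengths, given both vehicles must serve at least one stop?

Minimum combined distance: 103 m.

Check every non-empty split of the stops between the two vehicles; for each half take its own optimal tour:
  {#101} + {#102, #103, #104, #105, #106}: 6 + 102 = 108
  {#102} + {#101, #103, #104, #105, #106}: 32 + 103 = 135
  {#101, #102} + {#103, #104, #105, #106}: 33 + 102 = 135
  {#103} + {#101, #102, #104, #105, #106}: 12 + 91 = 103
  {#101, #103} + {#102, #104, #105, #106}: 18 + 90 = 108
  {#102, #103} + {#101, #104, #105, #106}: 44 + 91 = 135
  … (31 splits in total)
Best: vehicle 1 Depot → #103 → Depot = 12; vehicle 2 Depot → #101 → #102 → #104 → #106 → #105 → Depot = 91; combined 103.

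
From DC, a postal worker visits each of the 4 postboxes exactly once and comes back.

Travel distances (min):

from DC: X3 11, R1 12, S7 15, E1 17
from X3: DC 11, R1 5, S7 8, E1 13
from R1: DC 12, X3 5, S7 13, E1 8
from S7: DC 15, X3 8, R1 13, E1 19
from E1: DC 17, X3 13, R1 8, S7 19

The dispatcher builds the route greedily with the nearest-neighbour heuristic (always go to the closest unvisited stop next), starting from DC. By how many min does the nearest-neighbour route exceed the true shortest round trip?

Excess over optimum: 5 min.

DC: X3=11, R1=12, S7=15, E1=17 ⇒ X3
X3: R1=5, S7=8, E1=13 ⇒ R1
R1: E1=8, S7=13 ⇒ E1
E1: S7=19 ⇒ S7
NN route DC → X3 → R1 → E1 → S7 → DC costs 58.
Optimal: DC → S7 → X3 → R1 → E1 → DC costs 53 (by enumerating all 12 distinct tours).
Excess = 58 − 53 = 5.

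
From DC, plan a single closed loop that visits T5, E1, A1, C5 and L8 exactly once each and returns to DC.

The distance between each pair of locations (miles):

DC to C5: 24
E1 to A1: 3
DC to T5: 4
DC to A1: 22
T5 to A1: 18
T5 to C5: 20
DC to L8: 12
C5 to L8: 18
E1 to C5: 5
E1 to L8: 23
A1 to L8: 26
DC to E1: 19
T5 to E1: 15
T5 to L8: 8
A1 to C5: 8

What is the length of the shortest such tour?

60 miles — the shortest possible round trip.

DC-T5-E1-A1-C5-L8-DC: 4+15+3+8+18+12 = 60
DC-T5-E1-A1-L8-C5-DC: 4+15+3+26+18+24 = 90
DC-T5-E1-C5-A1-L8-DC: 4+15+5+8+26+12 = 70
DC-T5-E1-C5-L8-A1-DC: 4+15+5+18+26+22 = 90
DC-T5-E1-L8-A1-C5-DC: 4+15+23+26+8+24 = 100
DC-T5-E1-L8-C5-A1-DC: 4+15+23+18+8+22 = 90
DC-T5-A1-E1-C5-L8-DC: 4+18+3+5+18+12 = 60
DC-T5-A1-E1-L8-C5-DC: 4+18+3+23+18+24 = 90
DC-T5-A1-C5-E1-L8-DC: 4+18+8+5+23+12 = 70
DC-T5-A1-C5-L8-E1-DC: 4+18+8+18+23+19 = 90
DC-T5-A1-L8-E1-C5-DC: 4+18+26+23+5+24 = 100
DC-T5-A1-L8-C5-E1-DC: 4+18+26+18+5+19 = 90
DC-T5-C5-E1-A1-L8-DC: 4+20+5+3+26+12 = 70
DC-T5-C5-E1-L8-A1-DC: 4+20+5+23+26+22 = 100
… (46 more)
The minimum is 60.
One optimal route: DC → T5 → E1 → A1 → C5 → L8 → DC (or its reverse).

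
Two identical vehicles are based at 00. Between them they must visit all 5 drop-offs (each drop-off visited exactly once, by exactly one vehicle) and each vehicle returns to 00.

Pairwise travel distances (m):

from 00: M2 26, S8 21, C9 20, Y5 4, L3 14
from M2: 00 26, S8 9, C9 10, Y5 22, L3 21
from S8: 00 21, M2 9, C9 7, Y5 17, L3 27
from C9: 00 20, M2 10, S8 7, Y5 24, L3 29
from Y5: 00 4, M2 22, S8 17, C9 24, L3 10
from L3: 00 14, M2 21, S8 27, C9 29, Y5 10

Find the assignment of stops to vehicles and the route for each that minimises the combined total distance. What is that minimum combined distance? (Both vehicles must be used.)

Try each way of splitting the stops between the two vehicles (each non-empty) and, for each split, find the best tour for each vehicle:
  {M2} + {S8, C9, Y5, L3}: 52 + 68 = 120
  {S8} + {M2, C9, Y5, L3}: 42 + 65 = 107
  {M2, S8} + {C9, Y5, L3}: 56 + 63 = 119
  {C9} + {M2, S8, Y5, L3}: 40 + 65 = 105
  {M2, C9} + {S8, Y5, L3}: 56 + 62 = 118
  {S8, C9} + {M2, Y5, L3}: 48 + 61 = 109
  … (15 splits in total)
  {Y5} + {M2, S8, C9, L3}: 8 + 71 = 79  ← best
Best: vehicle 1 00 → Y5 → 00 = 8; vehicle 2 00 → C9 → S8 → M2 → L3 → 00 = 71; combined 79.

79 m — the smallest possible combined total.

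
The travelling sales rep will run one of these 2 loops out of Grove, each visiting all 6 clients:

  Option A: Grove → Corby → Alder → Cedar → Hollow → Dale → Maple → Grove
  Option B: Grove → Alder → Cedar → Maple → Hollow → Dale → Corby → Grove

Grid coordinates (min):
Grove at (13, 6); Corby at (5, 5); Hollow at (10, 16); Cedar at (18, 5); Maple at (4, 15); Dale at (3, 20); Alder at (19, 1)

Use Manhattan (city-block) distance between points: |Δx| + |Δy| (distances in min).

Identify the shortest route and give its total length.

Option A: 9 + 18 + 5 + 19 + 11 + 6 + 18 = 86
Option B: 11 + 5 + 24 + 7 + 11 + 17 + 9 = 84

Shortest is Option B, total 84 min.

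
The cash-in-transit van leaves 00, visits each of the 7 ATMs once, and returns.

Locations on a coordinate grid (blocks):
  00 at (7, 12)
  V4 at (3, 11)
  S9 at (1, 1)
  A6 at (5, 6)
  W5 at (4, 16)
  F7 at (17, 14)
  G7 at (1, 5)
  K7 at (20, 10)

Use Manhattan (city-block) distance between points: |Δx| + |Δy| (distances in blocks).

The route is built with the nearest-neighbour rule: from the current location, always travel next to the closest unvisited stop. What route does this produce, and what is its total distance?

00 → [V4:5 / W5:7 / A6:8 / F7:12 / G7:13 / K7:15 / S9:17] → V4 (5)
V4 → [W5:6 / A6:7 / G7:8 / S9:12 / F7:17 / K7:18] → W5 (6)
W5 → [A6:11 / G7:14 / F7:15 / S9:18 / K7:22] → A6 (11)
A6 → [G7:5 / S9:9 / K7:19 / F7:20] → G7 (5)
G7 → [S9:4 / K7:24 / F7:25] → S9 (4)
S9 → [K7:28 / F7:29] → K7 (28)
K7 → [F7:7] → F7 (7)
Return F7→00: 12.
Total = 5 + 6 + 11 + 5 + 4 + 28 + 7 + 12 = 78.

Nearest-neighbour total = 78 blocks; route 00 → V4 → W5 → A6 → G7 → S9 → K7 → F7 → 00.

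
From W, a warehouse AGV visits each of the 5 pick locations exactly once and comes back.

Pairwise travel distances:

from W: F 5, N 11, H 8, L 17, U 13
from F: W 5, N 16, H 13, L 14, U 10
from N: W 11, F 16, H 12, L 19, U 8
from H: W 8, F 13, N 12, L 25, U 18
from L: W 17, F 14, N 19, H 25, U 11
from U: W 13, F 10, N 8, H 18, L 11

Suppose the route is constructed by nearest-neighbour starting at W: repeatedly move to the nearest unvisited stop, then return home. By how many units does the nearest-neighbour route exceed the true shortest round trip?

W: F=5, H=8, N=11, U=13, L=17 ⇒ F
F: U=10, H=13, L=14, N=16 ⇒ U
U: N=8, L=11, H=18 ⇒ N
N: H=12, L=19 ⇒ H
H: L=25 ⇒ L
NN route W → F → U → N → H → L → W costs 77.
Optimal: W → F → L → U → N → H → W costs 58 (by enumerating all 60 distinct tours).
Excess = 77 − 58 = 19.

19 longer than the optimal tour.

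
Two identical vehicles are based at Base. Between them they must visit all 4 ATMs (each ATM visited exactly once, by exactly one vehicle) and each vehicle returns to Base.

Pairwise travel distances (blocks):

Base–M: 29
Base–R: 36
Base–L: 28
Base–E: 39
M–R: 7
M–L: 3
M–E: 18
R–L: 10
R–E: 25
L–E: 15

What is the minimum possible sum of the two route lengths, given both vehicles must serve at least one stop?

Try each way of splitting the stops between the two vehicles (each non-empty) and, for each split, find the best tour for each vehicle:
  {M} + {R, L, E}: 58 + 100 = 158
  {R} + {M, L, E}: 72 + 86 = 158
  {M, R} + {L, E}: 72 + 82 = 154
  {L} + {M, R, E}: 56 + 100 = 156
  {M, L} + {R, E}: 60 + 100 = 160
  {R, L} + {M, E}: 74 + 86 = 160
  … (7 splits in total)
  {M, R, L} + {E}: 74 + 78 = 152  ← best
Best: vehicle 1 Base → M → R → L → Base = 74; vehicle 2 Base → E → Base = 78; combined 152.

152 blocks — the smallest possible combined total.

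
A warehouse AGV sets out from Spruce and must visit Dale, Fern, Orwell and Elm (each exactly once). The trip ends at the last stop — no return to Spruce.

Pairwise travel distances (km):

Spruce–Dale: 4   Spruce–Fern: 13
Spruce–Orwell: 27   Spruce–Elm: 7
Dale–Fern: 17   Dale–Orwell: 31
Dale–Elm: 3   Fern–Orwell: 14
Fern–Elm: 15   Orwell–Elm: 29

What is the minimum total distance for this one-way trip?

There are 4! = 24 possible orderings.
Spruce → Dale → Fern → Orwell → Elm: 4+17+14+29 = 64
Spruce → Dale → Fern → Elm → Orwell: 4+17+15+29 = 65
Spruce → Dale → Orwell → Fern → Elm: 4+31+14+15 = 64
Spruce → Dale → Orwell → Elm → Fern: 4+31+29+15 = 79
Spruce → Dale → Elm → Fern → Orwell: 4+3+15+14 = 36
Spruce → Dale → Elm → Orwell → Fern: 4+3+29+14 = 50
Spruce → Fern → Dale → Orwell → Elm: 13+17+31+29 = 90
Spruce → Fern → Dale → Elm → Orwell: 13+17+3+29 = 62
Spruce → Fern → Orwell → Dale → Elm: 13+14+31+3 = 61
Spruce → Fern → Orwell → Elm → Dale: 13+14+29+3 = 59
Spruce → Fern → Elm → Dale → Orwell: 13+15+3+31 = 62
Spruce → Fern → Elm → Orwell → Dale: 13+15+29+31 = 88
Spruce → Orwell → Dale → Fern → Elm: 27+31+17+15 = 90
Spruce → Orwell → Dale → Elm → Fern: 27+31+3+15 = 76
… (10 more)
The minimum is 36.
One shortest path: Spruce → Dale → Elm → Fern → Orwell.

Shortest open route: 36 km.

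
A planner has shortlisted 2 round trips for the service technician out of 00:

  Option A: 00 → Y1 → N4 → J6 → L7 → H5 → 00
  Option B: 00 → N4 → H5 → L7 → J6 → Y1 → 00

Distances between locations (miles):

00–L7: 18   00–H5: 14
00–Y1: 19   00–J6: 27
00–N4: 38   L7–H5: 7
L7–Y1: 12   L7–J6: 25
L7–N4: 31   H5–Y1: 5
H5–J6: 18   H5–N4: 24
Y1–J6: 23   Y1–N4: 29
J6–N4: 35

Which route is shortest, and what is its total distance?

129 miles — Option A is the shortest.

Option A: 19 + 29 + 35 + 25 + 7 + 14 = 129
Option B: 38 + 24 + 7 + 25 + 23 + 19 = 136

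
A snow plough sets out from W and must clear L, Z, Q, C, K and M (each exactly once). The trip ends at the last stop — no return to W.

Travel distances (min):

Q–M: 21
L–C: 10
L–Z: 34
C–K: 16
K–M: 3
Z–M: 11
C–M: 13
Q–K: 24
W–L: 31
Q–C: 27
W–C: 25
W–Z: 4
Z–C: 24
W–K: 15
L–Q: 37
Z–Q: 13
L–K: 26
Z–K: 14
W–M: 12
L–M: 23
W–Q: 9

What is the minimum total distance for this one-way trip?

There are 6! = 720 possible orderings.
W - L - Z - Q - C - K - M: 31+34+13+27+16+3 = 124
W - L - Z - Q - C - M - K: 31+34+13+27+13+3 = 121
W - L - Z - Q - K - C - M: 31+34+13+24+16+13 = 131
W - L - Z - Q - K - M - C: 31+34+13+24+3+13 = 118
W - L - Z - Q - M - C - K: 31+34+13+21+13+16 = 128
W - L - Z - Q - M - K - C: 31+34+13+21+3+16 = 118
W - L - Z - C - Q - K - M: 31+34+24+27+24+3 = 143
W - L - Z - C - Q - M - K: 31+34+24+27+21+3 = 140
… (712 more)
W - Q - Z - K - M - C - L: 9+13+14+3+13+10 = 62  ← best
The minimum is 62.
One shortest path: W → Q → Z → K → M → C → L.

Minimum one-way distance = 62 min.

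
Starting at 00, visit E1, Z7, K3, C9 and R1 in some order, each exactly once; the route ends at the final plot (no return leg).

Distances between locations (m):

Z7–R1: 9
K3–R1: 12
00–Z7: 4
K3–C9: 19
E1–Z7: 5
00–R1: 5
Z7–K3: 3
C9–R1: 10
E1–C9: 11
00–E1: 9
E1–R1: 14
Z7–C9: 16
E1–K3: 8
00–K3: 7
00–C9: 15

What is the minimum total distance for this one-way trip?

There are 5! = 120 possible orderings.
00 → E1 → Z7 → K3 → C9 → R1: 9+5+3+19+10 = 46
00 → E1 → Z7 → K3 → R1 → C9: 9+5+3+12+10 = 39
00 → E1 → Z7 → C9 → K3 → R1: 9+5+16+19+12 = 61
00 → E1 → Z7 → C9 → R1 → K3: 9+5+16+10+12 = 52
00 → E1 → Z7 → R1 → K3 → C9: 9+5+9+12+19 = 54
00 → E1 → Z7 → R1 → C9 → K3: 9+5+9+10+19 = 52
00 → E1 → K3 → Z7 → C9 → R1: 9+8+3+16+10 = 46
00 → E1 → K3 → Z7 → R1 → C9: 9+8+3+9+10 = 39
00 → E1 → K3 → C9 → Z7 → R1: 9+8+19+16+9 = 61
00 → E1 → K3 → C9 → R1 → Z7: 9+8+19+10+9 = 55
00 → E1 → K3 → R1 → Z7 → C9: 9+8+12+9+16 = 54
00 → E1 → K3 → R1 → C9 → Z7: 9+8+12+10+16 = 55
00 → E1 → C9 → Z7 → K3 → R1: 9+11+16+3+12 = 51
00 → E1 → C9 → Z7 → R1 → K3: 9+11+16+9+12 = 57
… (106 more)
00 → R1 → C9 → E1 → Z7 → K3: 5+10+11+5+3 = 34  ← best
The minimum is 34.
One shortest path: 00 → R1 → C9 → E1 → Z7 → K3.

Minimum one-way distance = 34 m.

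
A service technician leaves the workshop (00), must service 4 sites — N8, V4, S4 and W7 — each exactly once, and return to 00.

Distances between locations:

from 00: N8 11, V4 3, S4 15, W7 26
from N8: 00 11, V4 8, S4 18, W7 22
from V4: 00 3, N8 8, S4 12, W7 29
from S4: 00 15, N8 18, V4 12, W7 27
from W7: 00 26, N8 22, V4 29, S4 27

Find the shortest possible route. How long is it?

Minimum total distance: 75.

There are 12 distinct closed tours to check (reversals are equivalent).
00-N8-V4-S4-W7-00: 11+8+12+27+26 = 84
00-N8-V4-W7-S4-00: 11+8+29+27+15 = 90
00-N8-S4-V4-W7-00: 11+18+12+29+26 = 96
00-N8-S4-W7-V4-00: 11+18+27+29+3 = 88
00-N8-W7-V4-S4-00: 11+22+29+12+15 = 89
00-N8-W7-S4-V4-00: 11+22+27+12+3 = 75
00-V4-N8-S4-W7-00: 3+8+18+27+26 = 82
00-V4-N8-W7-S4-00: 3+8+22+27+15 = 75
00-V4-S4-N8-W7-00: 3+12+18+22+26 = 81
00-V4-W7-N8-S4-00: 3+29+22+18+15 = 87
00-S4-N8-V4-W7-00: 15+18+8+29+26 = 96
00-S4-V4-N8-W7-00: 15+12+8+22+26 = 83
The minimum is 75.
One optimal route: 00 → N8 → W7 → S4 → V4 → 00 (or its reverse).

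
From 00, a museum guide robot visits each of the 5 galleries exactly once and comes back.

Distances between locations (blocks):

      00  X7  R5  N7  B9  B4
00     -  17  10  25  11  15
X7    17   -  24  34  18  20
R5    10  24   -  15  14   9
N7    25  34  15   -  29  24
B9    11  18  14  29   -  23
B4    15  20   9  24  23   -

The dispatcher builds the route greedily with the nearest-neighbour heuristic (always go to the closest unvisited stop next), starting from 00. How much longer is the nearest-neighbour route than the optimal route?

Excess over optimum: 13 blocks.

00: R5=10, B9=11, B4=15, X7=17, N7=25 ⇒ R5
R5: B4=9, B9=14, N7=15, X7=24 ⇒ B4
B4: X7=20, B9=23, N7=24 ⇒ X7
X7: B9=18, N7=34 ⇒ B9
B9: N7=29 ⇒ N7
NN route 00 → R5 → B4 → X7 → B9 → N7 → 00 costs 111.
Optimal: 00 → R5 → N7 → B4 → X7 → B9 → 00 costs 98 (by enumerating all 60 distinct tours).
Excess = 111 − 98 = 13.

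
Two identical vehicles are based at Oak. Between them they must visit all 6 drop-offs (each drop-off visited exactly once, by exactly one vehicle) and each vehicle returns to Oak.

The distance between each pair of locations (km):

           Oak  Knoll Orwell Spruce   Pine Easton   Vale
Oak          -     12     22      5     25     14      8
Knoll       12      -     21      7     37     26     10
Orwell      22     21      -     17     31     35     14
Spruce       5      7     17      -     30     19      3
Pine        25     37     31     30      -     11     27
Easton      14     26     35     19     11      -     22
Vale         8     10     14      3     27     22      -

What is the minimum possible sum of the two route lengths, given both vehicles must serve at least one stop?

Check every non-empty split of the stops between the two vehicles; for each half take its own optimal tour:
  {Knoll} + {Orwell, Spruce, Pine, Easton, Vale}: 24 + 78 = 102
  {Orwell} + {Knoll, Spruce, Pine, Easton, Vale}: 44 + 74 = 118
  {Knoll, Orwell} + {Spruce, Pine, Easton, Vale}: 55 + 60 = 115
  {Spruce} + {Knoll, Orwell, Pine, Easton, Vale}: 10 + 92 = 102
  {Knoll, Spruce} + {Orwell, Pine, Easton, Vale}: 24 + 78 = 102
  {Orwell, Spruce} + {Knoll, Pine, Easton, Vale}: 44 + 74 = 118
  … (31 splits in total)
Best: vehicle 1 Oak → Knoll → Oak = 24; vehicle 2 Oak → Spruce → Vale → Orwell → Pine → Easton → Oak = 78; combined 102.

102 km — the smallest possible combined total.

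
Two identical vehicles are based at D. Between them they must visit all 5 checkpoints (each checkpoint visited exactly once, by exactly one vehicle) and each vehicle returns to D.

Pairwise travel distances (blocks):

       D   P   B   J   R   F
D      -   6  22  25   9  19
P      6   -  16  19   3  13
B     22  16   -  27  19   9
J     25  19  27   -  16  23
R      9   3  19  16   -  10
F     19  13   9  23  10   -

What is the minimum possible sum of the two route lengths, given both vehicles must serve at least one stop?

Minimum combined distance: 91 blocks.

There are 2^4 − 1 = 15 ways to divide the 5 stops into two non-empty groups. For each, the best each vehicle can do is its own shortest tour through its group:
  {P} + {B, J, R, F}: 12 + 79 = 91
  {B} + {P, J, R, F}: 44 + 67 = 111
  {P, B} + {J, R, F}: 44 + 67 = 111
  {J} + {P, B, R, F}: 50 + 50 = 100
  {P, J} + {B, R, F}: 50 + 50 = 100
  {B, J} + {P, R, F}: 74 + 38 = 112
  … (15 splits in total)
Best: vehicle 1 D → P → D = 12; vehicle 2 D → B → F → J → R → D = 79; combined 91.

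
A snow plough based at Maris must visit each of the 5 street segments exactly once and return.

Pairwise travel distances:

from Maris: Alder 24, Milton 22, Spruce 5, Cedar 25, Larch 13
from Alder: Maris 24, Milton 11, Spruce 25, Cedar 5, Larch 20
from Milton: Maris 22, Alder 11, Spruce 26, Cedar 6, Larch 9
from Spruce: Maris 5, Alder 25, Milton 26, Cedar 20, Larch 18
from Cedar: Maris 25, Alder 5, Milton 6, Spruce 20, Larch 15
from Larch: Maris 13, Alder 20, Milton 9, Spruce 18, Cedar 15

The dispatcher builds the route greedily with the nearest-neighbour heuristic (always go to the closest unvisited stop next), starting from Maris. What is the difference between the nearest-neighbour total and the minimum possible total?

4 longer than the optimal tour.

From Maris: Spruce=5, Larch=13, Milton=22, Alder=24, Cedar=25 → choose Spruce (5).
From Spruce: Larch=18, Cedar=20, Alder=25, Milton=26 → choose Larch (18).
From Larch: Milton=9, Cedar=15, Alder=20 → choose Milton (9).
From Milton: Cedar=6, Alder=11 → choose Cedar (6).
From Cedar: Alder=5 → choose Alder (5).
NN route Maris → Spruce → Larch → Milton → Cedar → Alder → Maris costs 67.
Optimal: Maris → Spruce → Alder → Cedar → Milton → Larch → Maris costs 63 (by enumerating all 60 distinct tours).
Excess = 67 − 63 = 4.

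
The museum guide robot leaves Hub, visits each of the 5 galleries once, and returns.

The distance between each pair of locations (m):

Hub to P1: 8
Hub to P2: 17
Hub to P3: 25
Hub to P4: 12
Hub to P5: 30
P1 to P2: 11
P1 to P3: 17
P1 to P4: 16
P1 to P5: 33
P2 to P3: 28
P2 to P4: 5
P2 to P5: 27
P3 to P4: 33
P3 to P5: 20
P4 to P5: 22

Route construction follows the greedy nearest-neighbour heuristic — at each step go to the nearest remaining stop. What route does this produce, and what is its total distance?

91 m along Hub → P1 → P2 → P4 → P5 → P3 → Hub.

Hub → [P1:8 / P4:12 / P2:17 / P3:25 / P5:30] → P1 (8)
P1 → [P2:11 / P4:16 / P3:17 / P5:33] → P2 (11)
P2 → [P4:5 / P5:27 / P3:28] → P4 (5)
P4 → [P5:22 / P3:33] → P5 (22)
P5 → [P3:20] → P3 (20)
Return P3→Hub: 25.
Total = 8 + 11 + 5 + 22 + 20 + 25 = 91.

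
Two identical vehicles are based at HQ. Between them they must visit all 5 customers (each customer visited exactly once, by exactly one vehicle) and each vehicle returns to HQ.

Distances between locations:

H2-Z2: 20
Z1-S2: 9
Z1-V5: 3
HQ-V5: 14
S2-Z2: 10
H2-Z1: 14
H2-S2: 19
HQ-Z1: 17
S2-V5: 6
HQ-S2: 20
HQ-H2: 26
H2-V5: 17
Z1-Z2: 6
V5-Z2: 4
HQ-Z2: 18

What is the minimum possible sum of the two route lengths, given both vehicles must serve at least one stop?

Minimum combined distance: 104.

Check every non-empty split of the stops between the two vehicles; for each half take its own optimal tour:
  {H2} + {Z1, S2, V5, Z2}: 52 + 53 = 105
  {Z1} + {H2, S2, V5, Z2}: 34 + 73 = 107
  {H2, Z1} + {S2, V5, Z2}: 57 + 48 = 105
  {S2} + {H2, Z1, V5, Z2}: 40 + 64 = 104
  {H2, S2} + {Z1, V5, Z2}: 65 + 41 = 106
  {Z1, S2} + {H2, V5, Z2}: 46 + 64 = 110
  … (15 splits in total)
Best: vehicle 1 HQ → S2 → HQ = 40; vehicle 2 HQ → H2 → Z1 → Z2 → V5 → HQ = 64; combined 104.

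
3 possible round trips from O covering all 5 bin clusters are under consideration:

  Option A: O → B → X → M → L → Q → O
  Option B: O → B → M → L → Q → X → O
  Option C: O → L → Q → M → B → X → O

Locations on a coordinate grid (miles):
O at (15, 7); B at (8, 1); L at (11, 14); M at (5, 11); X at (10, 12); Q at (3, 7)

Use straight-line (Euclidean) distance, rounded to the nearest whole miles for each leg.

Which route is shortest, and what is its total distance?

Option A: 9 + 11 + 5 + 7 + 11 + 12 = 55
Option B: 9 + 10 + 7 + 11 + 9 + 7 = 53
Option C: 8 + 11 + 4 + 10 + 11 + 7 = 51

51 miles — Option C is the shortest.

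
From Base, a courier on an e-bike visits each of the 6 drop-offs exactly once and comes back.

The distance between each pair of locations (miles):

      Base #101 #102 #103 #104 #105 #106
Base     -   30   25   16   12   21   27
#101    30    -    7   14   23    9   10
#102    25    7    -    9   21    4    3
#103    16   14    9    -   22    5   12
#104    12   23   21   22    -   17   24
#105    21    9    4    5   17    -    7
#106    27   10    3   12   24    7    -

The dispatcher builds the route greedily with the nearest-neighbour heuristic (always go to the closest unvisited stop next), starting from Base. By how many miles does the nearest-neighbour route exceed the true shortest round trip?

The nearest-neighbour route is 3 miles longer than optimal.

From Base: #104=12, #103=16, #105=21, #102=25, #106=27, #101=30 → choose #104 (12).
From #104: #105=17, #102=21, #103=22, #101=23, #106=24 → choose #105 (17).
From #105: #102=4, #103=5, #106=7, #101=9 → choose #102 (4).
From #102: #106=3, #101=7, #103=9 → choose #106 (3).
From #106: #101=10, #103=12 → choose #101 (10).
From #101: #103=14 → choose #103 (14).
NN route Base → #104 → #105 → #102 → #106 → #101 → #103 → Base costs 76.
Optimal: Base → #103 → #105 → #102 → #106 → #101 → #104 → Base costs 73 (by enumerating all 360 distinct tours).
Excess = 76 − 73 = 3.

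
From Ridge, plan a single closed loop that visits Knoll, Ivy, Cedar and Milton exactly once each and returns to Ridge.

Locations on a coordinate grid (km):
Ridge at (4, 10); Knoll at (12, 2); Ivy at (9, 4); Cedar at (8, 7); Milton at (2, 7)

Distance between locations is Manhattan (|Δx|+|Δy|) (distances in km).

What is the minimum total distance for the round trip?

36 km — the shortest possible round trip.

With 4 stops there are 4!/2 = 12 distinct round trips (a route and its reverse cost the same).
Ridge → Knoll → Ivy → Cedar → Milton → Ridge: 16+5+4+6+5 = 36
Ridge → Knoll → Ivy → Milton → Cedar → Ridge: 16+5+10+6+7 = 44
Ridge → Knoll → Cedar → Ivy → Milton → Ridge: 16+9+4+10+5 = 44
Ridge → Knoll → Cedar → Milton → Ivy → Ridge: 16+9+6+10+11 = 52
Ridge → Knoll → Milton → Ivy → Cedar → Ridge: 16+15+10+4+7 = 52
Ridge → Knoll → Milton → Cedar → Ivy → Ridge: 16+15+6+4+11 = 52
Ridge → Ivy → Knoll → Cedar → Milton → Ridge: 11+5+9+6+5 = 36
Ridge → Ivy → Knoll → Milton → Cedar → Ridge: 11+5+15+6+7 = 44
Ridge → Ivy → Cedar → Knoll → Milton → Ridge: 11+4+9+15+5 = 44
Ridge → Ivy → Milton → Knoll → Cedar → Ridge: 11+10+15+9+7 = 52
Ridge → Cedar → Knoll → Ivy → Milton → Ridge: 7+9+5+10+5 = 36
Ridge → Cedar → Ivy → Knoll → Milton → Ridge: 7+4+5+15+5 = 36
The minimum is 36.
One optimal route: Ridge → Knoll → Ivy → Cedar → Milton → Ridge (or its reverse).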